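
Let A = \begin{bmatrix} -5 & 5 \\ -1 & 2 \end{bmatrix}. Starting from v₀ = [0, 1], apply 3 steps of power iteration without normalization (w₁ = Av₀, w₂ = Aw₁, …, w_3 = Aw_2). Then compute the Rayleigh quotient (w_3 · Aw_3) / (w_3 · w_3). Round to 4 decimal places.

λ ≈ -4.0485

w1 = Av₀ = ((-5)·0 + 5·1; (-1)·0 + 2·1) = (5, 2)
w2 = Aw1 = ((-5)·5 + 5·2; (-1)·5 + 2·2) = (-15, -1)
w3 = Aw2 = (70, 13)
Aw3 = (-285, -44)
w3·Aw3 = 70·(-285) + 13·(-44) = -20522; w3·w3 = 70·70 + 13·13 = 5069
λ ≈ -20522/5069 = -4.0485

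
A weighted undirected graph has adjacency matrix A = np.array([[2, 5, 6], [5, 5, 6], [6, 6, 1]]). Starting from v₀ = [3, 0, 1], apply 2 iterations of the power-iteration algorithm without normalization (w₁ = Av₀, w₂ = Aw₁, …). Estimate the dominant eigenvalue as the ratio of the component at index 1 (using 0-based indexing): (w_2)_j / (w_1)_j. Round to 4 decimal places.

13.2857

w1 = Av₀ = (12, 21, 19)
w2 = Aw1 = (243, 279, 217)
Ratio at component: 279 / 21 = 13.2857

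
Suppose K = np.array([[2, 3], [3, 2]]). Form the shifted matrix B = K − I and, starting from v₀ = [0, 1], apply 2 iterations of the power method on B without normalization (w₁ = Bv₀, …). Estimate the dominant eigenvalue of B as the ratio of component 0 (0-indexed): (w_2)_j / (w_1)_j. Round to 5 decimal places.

μ ≈ 2.00000

B = K − I has rows (1, 3); (3, 1)
w1 = Bv₀ = (1·0 + 3·1; 3·0 + 1·1) = (3, 1)
w2 = Bw1 = (1·3 + 3·1; 3·3 + 1·1) = (6, 10)
Ratio: 6/3 = 2.00000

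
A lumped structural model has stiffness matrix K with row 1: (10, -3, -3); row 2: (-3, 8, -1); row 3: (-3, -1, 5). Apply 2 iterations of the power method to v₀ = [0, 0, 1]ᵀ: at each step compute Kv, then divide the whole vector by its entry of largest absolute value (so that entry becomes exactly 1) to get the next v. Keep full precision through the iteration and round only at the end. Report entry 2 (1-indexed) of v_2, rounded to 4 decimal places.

0.0952

Kv0 = (-3.00000, -1.00000, 5.00000); divide by 5.00000 → v1 = (-0.60000, -0.20000, 1.00000)
Kv1 = (-8.40000, -0.80000, 7.00000); divide by -8.40000 → v2 = (1.00000, 0.09524, -0.83333)
Requested entry of v2: -4/-42 = 0.0952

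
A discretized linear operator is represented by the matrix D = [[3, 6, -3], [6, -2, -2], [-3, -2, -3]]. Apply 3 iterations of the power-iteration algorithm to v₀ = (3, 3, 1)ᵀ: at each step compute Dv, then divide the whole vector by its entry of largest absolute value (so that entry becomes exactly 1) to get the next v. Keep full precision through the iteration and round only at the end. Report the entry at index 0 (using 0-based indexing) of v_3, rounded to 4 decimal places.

Dv0 = (24.00000, 10.00000, -18.00000); divide by 24.00000 → v1 = (1.00000, 0.41667, -0.75000)
Dv1 = (7.75000, 6.66667, -1.58333); divide by 7.75000 → v2 = (1.00000, 0.86022, -0.20430)
Dv2 = (8.77419, 4.68817, -4.10753); divide by 8.77419 → v3 = (1.00000, 0.53431, -0.46814)
Requested entry of v3: 1632/1632 = 1.0000

1.0000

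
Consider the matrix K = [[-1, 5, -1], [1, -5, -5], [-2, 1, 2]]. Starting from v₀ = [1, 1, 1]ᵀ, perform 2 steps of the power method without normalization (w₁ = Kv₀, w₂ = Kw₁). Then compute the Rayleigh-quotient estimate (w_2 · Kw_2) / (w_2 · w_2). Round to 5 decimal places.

w1 = Kv₀ = (3, -9, 1)
w2 = Kw1 = (-49, 43, -13)
Kw2 = (277, -199, 115)
w2·Kw2 = (-49)·277 + 43·(-199) + (-13)·115 = -23625; w2·w2 = (-49)·(-49) + 43·43 + (-13)·(-13) = 4419
λ ≈ -23625/4419 = -5.34623

λ ≈ -5.34623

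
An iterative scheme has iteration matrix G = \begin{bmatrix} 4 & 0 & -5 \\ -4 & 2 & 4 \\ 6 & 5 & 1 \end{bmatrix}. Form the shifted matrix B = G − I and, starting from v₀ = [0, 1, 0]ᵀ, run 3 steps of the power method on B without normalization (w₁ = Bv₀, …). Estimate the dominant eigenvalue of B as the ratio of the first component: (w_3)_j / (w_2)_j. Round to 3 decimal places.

4.000

B = G − I has rows (3, 0, -5); (-4, 1, 4); (6, 5, 0)
w1 = Bv₀ = (0, 1, 5)
w2 = Bw1 = (-25, 21, 5)
w3 = Bw2 = (-100, 141, -45)
Ratio: -100/-25 = 4.000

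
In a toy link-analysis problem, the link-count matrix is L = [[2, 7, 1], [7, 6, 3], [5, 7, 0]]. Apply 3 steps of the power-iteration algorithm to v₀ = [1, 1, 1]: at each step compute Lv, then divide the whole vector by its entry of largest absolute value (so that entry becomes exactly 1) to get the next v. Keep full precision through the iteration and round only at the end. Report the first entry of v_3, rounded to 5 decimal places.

0.68884

Lv0 = (10.000000, 16.000000, 12.000000); divide by 16.000000 → v1 = (0.625000, 1.000000, 0.750000)
Lv1 = (9.000000, 12.625000, 10.125000); divide by 12.625000 → v2 = (0.712871, 1.000000, 0.801980)
Lv2 = (9.227723, 13.396040, 10.564356); divide by 13.396040 → v3 = (0.688840, 1.000000, 0.788618)
Requested entry of v3: 1864/2706 = 0.68884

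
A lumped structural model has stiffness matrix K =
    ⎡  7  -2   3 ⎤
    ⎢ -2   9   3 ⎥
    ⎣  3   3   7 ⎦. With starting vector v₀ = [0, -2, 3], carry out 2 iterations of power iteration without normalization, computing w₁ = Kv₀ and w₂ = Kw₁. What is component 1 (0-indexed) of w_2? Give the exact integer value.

w1 = Kv₀ = (13, -9, 15)
w2 = Kw1 = (154, -62, 117)
The requested component of w2 is -62.

-62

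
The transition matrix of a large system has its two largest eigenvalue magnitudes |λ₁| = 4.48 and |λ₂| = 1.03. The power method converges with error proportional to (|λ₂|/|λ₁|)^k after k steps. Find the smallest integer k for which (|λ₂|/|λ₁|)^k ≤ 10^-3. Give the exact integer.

|λ₂/λ₁| = 1.03/4.48 = 0.22991
Need k ≥ ln(10^-3) / ln(0.22991) = -6.9078 / -1.4701 ≈ 4.699
Smallest integer k satisfying the bound: 5

5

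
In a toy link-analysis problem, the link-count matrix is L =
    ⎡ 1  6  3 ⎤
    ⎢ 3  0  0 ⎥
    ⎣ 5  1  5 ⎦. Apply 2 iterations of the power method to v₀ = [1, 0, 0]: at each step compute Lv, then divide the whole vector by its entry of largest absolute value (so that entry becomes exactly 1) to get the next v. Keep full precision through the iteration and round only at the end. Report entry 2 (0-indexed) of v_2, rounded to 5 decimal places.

Lv0 = (1.000000, 3.000000, 5.000000); divide by 5.000000 → v1 = (0.200000, 0.600000, 1.000000)
Lv1 = (6.800000, 0.600000, 6.600000); divide by 6.800000 → v2 = (1.000000, 0.088235, 0.970588)
Requested entry of v2: 33/34 = 0.97059

0.97059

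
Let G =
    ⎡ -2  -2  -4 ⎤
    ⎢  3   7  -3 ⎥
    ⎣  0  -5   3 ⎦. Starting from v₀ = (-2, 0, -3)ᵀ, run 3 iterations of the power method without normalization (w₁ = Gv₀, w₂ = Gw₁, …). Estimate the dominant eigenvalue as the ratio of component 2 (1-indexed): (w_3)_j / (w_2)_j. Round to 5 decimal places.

w1 = Gv₀ = ((-2)·(-2) + (-2)·0 + (-4)·(-3); 3·(-2) + 7·0 + (-3)·(-3); 0·(-2) + (-5)·0 + 3·(-3)) = (16, 3, -9)
w2 = Gw1 = ((-2)·16 + (-2)·3 + (-4)·(-9); 3·16 + 7·3 + (-3)·(-9); 0·16 + (-5)·3 + 3·(-9)) = (-2, 96, -42)
w3 = Gw2 = (-20, 792, -606)
Ratio at component: 792 / 96 = 8.25000

λ ≈ 8.25000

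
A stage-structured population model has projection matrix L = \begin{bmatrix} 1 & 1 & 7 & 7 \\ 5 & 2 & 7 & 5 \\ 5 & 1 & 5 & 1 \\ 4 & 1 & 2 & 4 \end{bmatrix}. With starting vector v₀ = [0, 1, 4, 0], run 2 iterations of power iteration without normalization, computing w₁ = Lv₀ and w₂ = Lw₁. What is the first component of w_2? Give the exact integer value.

w1 = Lv₀ = (1·0 + 1·1 + 7·4 + 7·0; 5·0 + 2·1 + 7·4 + 5·0; 5·0 + 1·1 + 5·4 + 1·0; 4·0 + 1·1 + 2·4 + 4·0) = (29, 30, 21, 9)
w2 = Lw1 = (1·29 + 1·30 + 7·21 + 7·9; 5·29 + 2·30 + 7·21 + 5·9; 5·29 + 1·30 + 5·21 + 1·9; 4·29 + 1·30 + 2·21 + 4·9) = (269, 397, 289, 224)
The requested component of w2 is 269.

269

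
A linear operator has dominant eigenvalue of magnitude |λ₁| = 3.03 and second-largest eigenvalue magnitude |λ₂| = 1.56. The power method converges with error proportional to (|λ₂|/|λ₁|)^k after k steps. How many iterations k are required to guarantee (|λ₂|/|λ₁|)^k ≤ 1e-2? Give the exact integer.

7

|λ₂/λ₁| = 1.56/3.03 = 0.51485
Need k ≥ ln(1e-2) / ln(0.51485) = -4.6052 / -0.6639 ≈ 6.937
Smallest integer k satisfying the bound: 7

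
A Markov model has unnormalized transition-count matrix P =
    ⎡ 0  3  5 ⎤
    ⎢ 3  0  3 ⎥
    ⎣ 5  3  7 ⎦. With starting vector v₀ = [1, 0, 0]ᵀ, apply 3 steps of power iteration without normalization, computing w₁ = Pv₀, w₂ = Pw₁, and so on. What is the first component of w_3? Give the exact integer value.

265

w1 = Pv₀ = (0·1 + 3·0 + 5·0; 3·1 + 0·0 + 3·0; 5·1 + 3·0 + 7·0) = (0, 3, 5)
w2 = Pw1 = (0·0 + 3·3 + 5·5; 3·0 + 0·3 + 3·5; 5·0 + 3·3 + 7·5) = (34, 15, 44)
w3 = Pw2 = (265, 234, 523)
The requested component of w3 is 265.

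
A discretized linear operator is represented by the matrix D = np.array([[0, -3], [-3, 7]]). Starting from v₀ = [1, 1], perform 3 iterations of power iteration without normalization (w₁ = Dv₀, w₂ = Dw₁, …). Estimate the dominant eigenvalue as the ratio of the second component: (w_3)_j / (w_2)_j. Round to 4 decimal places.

w1 = Dv₀ = (-3, 4)
w2 = Dw1 = (-12, 37)
w3 = Dw2 = (-111, 295)
Ratio at component: 295 / 37 = 7.9730

λ ≈ 7.9730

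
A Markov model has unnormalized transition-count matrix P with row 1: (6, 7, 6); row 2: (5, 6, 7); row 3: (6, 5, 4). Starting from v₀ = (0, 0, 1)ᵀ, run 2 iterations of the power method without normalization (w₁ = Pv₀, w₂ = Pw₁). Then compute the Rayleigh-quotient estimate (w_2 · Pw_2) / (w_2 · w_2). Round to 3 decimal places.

17.336

w1 = Pv₀ = (6·0 + 7·0 + 6·1; 5·0 + 6·0 + 7·1; 6·0 + 5·0 + 4·1) = (6, 7, 4)
w2 = Pw1 = (6·6 + 7·7 + 6·4; 5·6 + 6·7 + 7·4; 6·6 + 5·7 + 4·4) = (109, 100, 87)
Pw2 = (1876, 1754, 1502)
w2·Pw2 = 109·1876 + 100·1754 + 87·1502 = 510558; w2·w2 = 109·109 + 100·100 + 87·87 = 29450
λ ≈ 510558/29450 = 17.336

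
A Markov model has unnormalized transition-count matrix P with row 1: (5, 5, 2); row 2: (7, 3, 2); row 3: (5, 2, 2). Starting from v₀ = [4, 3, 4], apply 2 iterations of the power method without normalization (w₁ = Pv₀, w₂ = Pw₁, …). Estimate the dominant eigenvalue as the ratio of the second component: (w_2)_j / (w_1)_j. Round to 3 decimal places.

w1 = Pv₀ = (43, 45, 34)
w2 = Pw1 = (508, 504, 373)
Ratio at component: 504 / 45 = 11.200

λ ≈ 11.200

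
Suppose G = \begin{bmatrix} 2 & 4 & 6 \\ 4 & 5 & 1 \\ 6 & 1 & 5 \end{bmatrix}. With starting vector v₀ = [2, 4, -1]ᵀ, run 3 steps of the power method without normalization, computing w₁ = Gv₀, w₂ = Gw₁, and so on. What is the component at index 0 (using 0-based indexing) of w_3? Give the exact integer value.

w1 = Gv₀ = (2·2 + 4·4 + 6·(-1); 4·2 + 5·4 + 1·(-1); 6·2 + 1·4 + 5·(-1)) = (14, 27, 11)
w2 = Gw1 = (2·14 + 4·27 + 6·11; 4·14 + 5·27 + 1·11; 6·14 + 1·27 + 5·11) = (202, 202, 166)
w3 = Gw2 = (2208, 1984, 2244)
The requested component of w3 is 2208.

2208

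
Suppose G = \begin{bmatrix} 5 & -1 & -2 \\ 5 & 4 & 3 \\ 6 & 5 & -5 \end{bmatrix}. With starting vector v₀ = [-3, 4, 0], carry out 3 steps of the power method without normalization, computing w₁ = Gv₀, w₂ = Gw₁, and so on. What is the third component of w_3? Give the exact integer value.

-430

w1 = Gv₀ = (5·(-3) + (-1)·4 + (-2)·0; 5·(-3) + 4·4 + 3·0; 6·(-3) + 5·4 + (-5)·0) = (-19, 1, 2)
w2 = Gw1 = (5·(-19) + (-1)·1 + (-2)·2; 5·(-19) + 4·1 + 3·2; 6·(-19) + 5·1 + (-5)·2) = (-100, -85, -119)
w3 = Gw2 = (-177, -1197, -430)
The requested component of w3 is -430.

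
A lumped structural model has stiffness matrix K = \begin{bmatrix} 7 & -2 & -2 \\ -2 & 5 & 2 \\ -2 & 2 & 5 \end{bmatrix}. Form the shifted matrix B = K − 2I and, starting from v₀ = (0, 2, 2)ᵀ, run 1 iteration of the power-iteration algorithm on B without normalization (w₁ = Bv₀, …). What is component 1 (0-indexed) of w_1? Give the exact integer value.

B = K − 2I has rows (5, -2, -2); (-2, 3, 2); (-2, 2, 3)
w1 = Bv₀ = (5·0 + (-2)·2 + (-2)·2; (-2)·0 + 3·2 + 2·2; (-2)·0 + 2·2 + 3·2) = (-8, 10, 10)
Requested component of w1: 10

10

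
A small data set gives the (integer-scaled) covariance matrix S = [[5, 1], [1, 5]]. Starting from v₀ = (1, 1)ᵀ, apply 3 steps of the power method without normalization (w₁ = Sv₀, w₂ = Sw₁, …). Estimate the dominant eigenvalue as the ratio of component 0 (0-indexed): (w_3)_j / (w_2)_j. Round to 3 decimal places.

w1 = Sv₀ = (5·1 + 1·1; 1·1 + 5·1) = (6, 6)
w2 = Sw1 = (5·6 + 1·6; 1·6 + 5·6) = (36, 36)
w3 = Sw2 = (216, 216)
Ratio at component: 216 / 36 = 6.000

6.000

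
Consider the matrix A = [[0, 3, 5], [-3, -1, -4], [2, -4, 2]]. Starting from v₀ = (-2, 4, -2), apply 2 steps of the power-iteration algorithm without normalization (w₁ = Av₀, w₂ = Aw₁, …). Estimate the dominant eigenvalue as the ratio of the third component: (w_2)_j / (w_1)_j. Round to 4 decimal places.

λ ≈ 3.5000

w1 = Av₀ = (2, 10, -24)
w2 = Aw1 = (-90, 80, -84)
Ratio at component: -84 / -24 = 3.5000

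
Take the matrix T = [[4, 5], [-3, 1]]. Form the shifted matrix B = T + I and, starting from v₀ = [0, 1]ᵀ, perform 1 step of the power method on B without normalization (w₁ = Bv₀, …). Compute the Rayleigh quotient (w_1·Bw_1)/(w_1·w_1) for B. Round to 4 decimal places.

B = T + I has rows (5, 5); (-3, 2)
w1 = Bv₀ = (5·0 + 5·1; (-3)·0 + 2·1) = (5, 2)
Bw1 = (35, -11)
w1·Bw1 = 153; w1·w1 = 29; μ ≈ 153/29 = 5.2759

5.2759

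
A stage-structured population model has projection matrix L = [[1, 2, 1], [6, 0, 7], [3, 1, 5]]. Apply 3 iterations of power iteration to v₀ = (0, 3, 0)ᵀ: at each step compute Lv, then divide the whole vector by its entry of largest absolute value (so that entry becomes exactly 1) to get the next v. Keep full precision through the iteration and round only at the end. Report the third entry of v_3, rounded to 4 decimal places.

Lv0 = (6.00000, 0.00000, 3.00000); divide by 6.00000 → v1 = (1.00000, 0.00000, 0.50000)
Lv1 = (1.50000, 9.50000, 5.50000); divide by 9.50000 → v2 = (0.15789, 1.00000, 0.57895)
Lv2 = (2.73684, 5.00000, 4.36842); divide by 5.00000 → v3 = (0.54737, 1.00000, 0.87368)
Requested entry of v3: 249/285 = 0.8737

0.8737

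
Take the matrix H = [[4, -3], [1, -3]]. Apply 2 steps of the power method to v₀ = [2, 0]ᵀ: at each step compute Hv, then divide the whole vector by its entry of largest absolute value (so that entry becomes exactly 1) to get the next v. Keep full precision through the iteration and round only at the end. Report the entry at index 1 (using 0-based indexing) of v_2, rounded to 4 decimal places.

Hv0 = (8.00000, 2.00000); divide by 8.00000 → v1 = (1.00000, 0.25000)
Hv1 = (3.25000, 0.25000); divide by 3.25000 → v2 = (1.00000, 0.07692)
Requested entry of v2: 2/26 = 0.0769

0.0769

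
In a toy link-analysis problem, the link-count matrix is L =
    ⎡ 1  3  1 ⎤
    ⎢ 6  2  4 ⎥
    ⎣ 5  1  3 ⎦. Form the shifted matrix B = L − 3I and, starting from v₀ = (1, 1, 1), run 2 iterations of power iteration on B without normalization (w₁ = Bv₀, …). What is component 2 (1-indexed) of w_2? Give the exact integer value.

B = L − 3I has rows (-2, 3, 1); (6, -1, 4); (5, 1, 0)
w1 = Bv₀ = ((-2)·1 + 3·1 + 1·1; 6·1 + (-1)·1 + 4·1; 5·1 + 1·1 + 0·1) = (2, 9, 6)
w2 = Bw1 = ((-2)·2 + 3·9 + 1·6; 6·2 + (-1)·9 + 4·6; 5·2 + 1·9 + 0·6) = (29, 27, 19)
Requested component of w2: 27

27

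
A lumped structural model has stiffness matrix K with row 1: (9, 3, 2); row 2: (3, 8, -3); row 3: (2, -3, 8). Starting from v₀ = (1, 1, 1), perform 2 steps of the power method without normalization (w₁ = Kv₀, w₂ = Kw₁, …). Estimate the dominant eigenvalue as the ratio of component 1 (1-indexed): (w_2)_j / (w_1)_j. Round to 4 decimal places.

λ ≈ 11.7143

w1 = Kv₀ = (9·1 + 3·1 + 2·1; 3·1 + 8·1 + (-3)·1; 2·1 + (-3)·1 + 8·1) = (14, 8, 7)
w2 = Kw1 = (9·14 + 3·8 + 2·7; 3·14 + 8·8 + (-3)·7; 2·14 + (-3)·8 + 8·7) = (164, 85, 60)
Ratio at component: 164 / 14 = 11.7143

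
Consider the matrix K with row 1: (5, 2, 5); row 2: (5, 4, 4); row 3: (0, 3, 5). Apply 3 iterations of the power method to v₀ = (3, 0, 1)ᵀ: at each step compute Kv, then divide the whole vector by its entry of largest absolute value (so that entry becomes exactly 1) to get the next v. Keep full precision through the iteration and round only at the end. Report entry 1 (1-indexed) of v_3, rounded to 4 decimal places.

0.8391

Kv0 = (20.00000, 19.00000, 5.00000); divide by 20.00000 → v1 = (1.00000, 0.95000, 0.25000)
Kv1 = (8.15000, 9.80000, 4.10000); divide by 9.80000 → v2 = (0.83163, 1.00000, 0.41837)
Kv2 = (8.25000, 9.83163, 5.09184); divide by 9.83163 → v3 = (0.83913, 1.00000, 0.51790)
Requested entry of v3: 1617/1927 = 0.8391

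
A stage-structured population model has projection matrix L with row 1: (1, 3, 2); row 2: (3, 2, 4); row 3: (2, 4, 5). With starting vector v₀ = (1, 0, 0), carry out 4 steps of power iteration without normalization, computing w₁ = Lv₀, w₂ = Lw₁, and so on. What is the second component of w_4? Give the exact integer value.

w1 = Lv₀ = (1·1 + 3·0 + 2·0; 3·1 + 2·0 + 4·0; 2·1 + 4·0 + 5·0) = (1, 3, 2)
w2 = Lw1 = (1·1 + 3·3 + 2·2; 3·1 + 2·3 + 4·2; 2·1 + 4·3 + 5·2) = (14, 17, 24)
w3 = Lw2 = (113, 172, 216)
w4 = Lw3 = (1061, 1547, 1994)
The requested component of w4 is 1547.

1547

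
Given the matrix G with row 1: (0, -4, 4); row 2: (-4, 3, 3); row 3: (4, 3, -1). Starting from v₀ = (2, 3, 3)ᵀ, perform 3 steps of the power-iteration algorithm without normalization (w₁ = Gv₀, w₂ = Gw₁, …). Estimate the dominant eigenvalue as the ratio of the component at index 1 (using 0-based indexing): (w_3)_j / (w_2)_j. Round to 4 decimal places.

2.7778

w1 = Gv₀ = (0, 10, 14)
w2 = Gw1 = (16, 72, 16)
w3 = Gw2 = (-224, 200, 264)
Ratio at component: 200 / 72 = 2.7778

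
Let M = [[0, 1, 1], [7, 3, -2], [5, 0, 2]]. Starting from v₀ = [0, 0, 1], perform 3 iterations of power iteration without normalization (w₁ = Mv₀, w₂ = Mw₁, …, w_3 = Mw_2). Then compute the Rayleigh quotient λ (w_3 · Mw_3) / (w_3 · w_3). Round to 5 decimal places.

w1 = Mv₀ = (0·0 + 1·0 + 1·1; 7·0 + 3·0 + (-2)·1; 5·0 + 0·0 + 2·1) = (1, -2, 2)
w2 = Mw1 = (0·1 + 1·(-2) + 1·2; 7·1 + 3·(-2) + (-2)·2; 5·1 + 0·(-2) + 2·2) = (0, -3, 9)
w3 = Mw2 = (6, -27, 18)
Mw3 = (-9, -75, 66)
w3·Mw3 = 6·(-9) + (-27)·(-75) + 18·66 = 3159; w3·w3 = 6·6 + (-27)·(-27) + 18·18 = 1089
λ ≈ 3159/1089 = 2.90083

λ ≈ 2.90083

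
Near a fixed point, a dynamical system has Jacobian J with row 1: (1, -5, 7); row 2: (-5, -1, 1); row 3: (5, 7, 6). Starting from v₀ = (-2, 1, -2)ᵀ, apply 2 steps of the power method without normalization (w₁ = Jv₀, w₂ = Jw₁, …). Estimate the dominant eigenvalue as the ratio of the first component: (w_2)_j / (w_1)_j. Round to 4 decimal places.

7.6667

w1 = Jv₀ = (1·(-2) + (-5)·1 + 7·(-2); (-5)·(-2) + (-1)·1 + 1·(-2); 5·(-2) + 7·1 + 6·(-2)) = (-21, 7, -15)
w2 = Jw1 = (1·(-21) + (-5)·7 + 7·(-15); (-5)·(-21) + (-1)·7 + 1·(-15); 5·(-21) + 7·7 + 6·(-15)) = (-161, 83, -146)
Ratio at component: -161 / -21 = 7.6667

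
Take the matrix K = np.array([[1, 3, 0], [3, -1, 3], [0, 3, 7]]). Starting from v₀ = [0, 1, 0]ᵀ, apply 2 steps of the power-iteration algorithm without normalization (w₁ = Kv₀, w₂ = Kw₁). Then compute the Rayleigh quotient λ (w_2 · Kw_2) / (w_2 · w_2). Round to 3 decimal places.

w1 = Kv₀ = (1·0 + 3·1 + 0·0; 3·0 + (-1)·1 + 3·0; 0·0 + 3·1 + 7·0) = (3, -1, 3)
w2 = Kw1 = (1·3 + 3·(-1) + 0·3; 3·3 + (-1)·(-1) + 3·3; 0·3 + 3·(-1) + 7·3) = (0, 19, 18)
Kw2 = (57, 35, 183)
w2·Kw2 = 0·57 + 19·35 + 18·183 = 3959; w2·w2 = 0·0 + 19·19 + 18·18 = 685
λ ≈ 3959/685 = 5.780

5.780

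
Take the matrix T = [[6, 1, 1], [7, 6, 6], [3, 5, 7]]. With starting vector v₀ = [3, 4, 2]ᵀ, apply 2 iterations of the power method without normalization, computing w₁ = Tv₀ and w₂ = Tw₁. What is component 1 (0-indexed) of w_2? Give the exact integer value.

w1 = Tv₀ = (24, 57, 43)
w2 = Tw1 = (244, 768, 658)
The requested component of w2 is 768.

768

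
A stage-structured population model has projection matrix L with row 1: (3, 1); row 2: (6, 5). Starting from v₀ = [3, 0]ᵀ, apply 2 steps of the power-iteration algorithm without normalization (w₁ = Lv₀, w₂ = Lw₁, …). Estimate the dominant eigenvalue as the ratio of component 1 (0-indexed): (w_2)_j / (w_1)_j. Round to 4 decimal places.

w1 = Lv₀ = (3·3 + 1·0; 6·3 + 5·0) = (9, 18)
w2 = Lw1 = (3·9 + 1·18; 6·9 + 5·18) = (45, 144)
Ratio at component: 144 / 18 = 8.0000

λ ≈ 8.0000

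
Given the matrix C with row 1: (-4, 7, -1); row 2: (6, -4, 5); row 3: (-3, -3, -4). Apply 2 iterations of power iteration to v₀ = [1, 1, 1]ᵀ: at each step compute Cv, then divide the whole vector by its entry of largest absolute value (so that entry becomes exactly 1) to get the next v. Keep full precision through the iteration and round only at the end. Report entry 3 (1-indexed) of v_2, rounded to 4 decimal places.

Cv0 = (2.00000, 7.00000, -10.00000); divide by -10.00000 → v1 = (-0.20000, -0.70000, 1.00000)
Cv1 = (-5.10000, 6.60000, -1.30000); divide by 6.60000 → v2 = (-0.77273, 1.00000, -0.19697)
Requested entry of v2: 13/-66 = -0.1970

-0.1970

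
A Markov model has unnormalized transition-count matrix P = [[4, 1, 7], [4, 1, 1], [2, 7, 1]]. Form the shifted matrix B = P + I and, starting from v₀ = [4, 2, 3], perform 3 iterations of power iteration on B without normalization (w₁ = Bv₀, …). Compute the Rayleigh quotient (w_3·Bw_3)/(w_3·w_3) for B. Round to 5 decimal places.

B = P + I has rows (5, 1, 7); (4, 2, 1); (2, 7, 2)
w1 = Bv₀ = (5·4 + 1·2 + 7·3; 4·4 + 2·2 + 1·3; 2·4 + 7·2 + 2·3) = (43, 23, 28)
w2 = Bw1 = (5·43 + 1·23 + 7·28; 4·43 + 2·23 + 1·28; 2·43 + 7·23 + 2·28) = (434, 246, 303)
w3 = Bw2 = (4537, 2531, 3196)
Bw3 = (47588, 26406, 33183)
w3·Bw3 = 388793210; w3·w3 = 37204746; μ ≈ 388793210/37204746 = 10.45010

μ ≈ 10.45010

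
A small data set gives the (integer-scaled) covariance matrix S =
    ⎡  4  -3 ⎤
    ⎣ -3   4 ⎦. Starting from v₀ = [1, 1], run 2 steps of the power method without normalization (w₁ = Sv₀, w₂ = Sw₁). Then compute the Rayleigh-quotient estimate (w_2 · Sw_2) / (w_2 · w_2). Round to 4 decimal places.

w1 = Sv₀ = (1, 1)
w2 = Sw1 = (1, 1)
Sw2 = (1, 1)
w2·Sw2 = 1·1 + 1·1 = 2; w2·w2 = 1·1 + 1·1 = 2
λ ≈ 2/2 = 1.0000

λ ≈ 1.0000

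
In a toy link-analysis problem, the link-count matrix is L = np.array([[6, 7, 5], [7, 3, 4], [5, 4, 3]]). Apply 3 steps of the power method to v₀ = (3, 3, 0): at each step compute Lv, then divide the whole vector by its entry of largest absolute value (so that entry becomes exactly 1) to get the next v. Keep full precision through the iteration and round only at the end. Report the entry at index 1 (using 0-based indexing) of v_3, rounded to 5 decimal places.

0.80562

Lv0 = (39.000000, 30.000000, 27.000000); divide by 39.000000 → v1 = (1.000000, 0.769231, 0.692308)
Lv1 = (14.846154, 12.076923, 10.153846); divide by 14.846154 → v2 = (1.000000, 0.813472, 0.683938)
Lv2 = (15.113990, 12.176166, 10.305699); divide by 15.113990 → v3 = (1.000000, 0.805622, 0.681865)
Requested entry of v3: 7050/8751 = 0.80562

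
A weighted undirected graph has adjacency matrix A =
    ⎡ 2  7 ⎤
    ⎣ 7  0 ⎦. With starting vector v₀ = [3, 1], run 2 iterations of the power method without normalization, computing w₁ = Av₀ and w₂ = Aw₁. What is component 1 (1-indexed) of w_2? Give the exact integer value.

w1 = Av₀ = (2·3 + 7·1; 7·3 + 0·1) = (13, 21)
w2 = Aw1 = (2·13 + 7·21; 7·13 + 0·21) = (173, 91)
The requested component of w2 is 173.

173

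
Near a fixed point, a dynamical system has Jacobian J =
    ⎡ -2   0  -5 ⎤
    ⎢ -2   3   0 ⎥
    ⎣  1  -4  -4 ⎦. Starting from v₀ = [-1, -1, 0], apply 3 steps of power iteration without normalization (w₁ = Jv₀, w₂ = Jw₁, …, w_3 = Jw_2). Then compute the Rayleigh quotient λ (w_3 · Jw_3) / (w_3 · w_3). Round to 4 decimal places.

λ ≈ -4.3767

w1 = Jv₀ = ((-2)·(-1) + 0·(-1) + (-5)·0; (-2)·(-1) + 3·(-1) + 0·0; 1·(-1) + (-4)·(-1) + (-4)·0) = (2, -1, 3)
w2 = Jw1 = ((-2)·2 + 0·(-1) + (-5)·3; (-2)·2 + 3·(-1) + 0·3; 1·2 + (-4)·(-1) + (-4)·3) = (-19, -7, -6)
w3 = Jw2 = (68, 17, 33)
Jw3 = (-301, -85, -132)
w3·Jw3 = 68·(-301) + 17·(-85) + 33·(-132) = -26269; w3·w3 = 68·68 + 17·17 + 33·33 = 6002
λ ≈ -26269/6002 = -4.3767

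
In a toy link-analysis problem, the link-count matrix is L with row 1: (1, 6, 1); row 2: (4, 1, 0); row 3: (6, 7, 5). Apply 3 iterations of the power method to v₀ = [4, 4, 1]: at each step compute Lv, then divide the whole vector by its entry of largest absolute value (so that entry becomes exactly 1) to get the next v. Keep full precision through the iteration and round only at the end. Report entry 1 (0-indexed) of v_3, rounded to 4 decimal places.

Lv0 = (29.00000, 20.00000, 57.00000); divide by 57.00000 → v1 = (0.50877, 0.35088, 1.00000)
Lv1 = (3.61404, 2.38596, 10.50877); divide by 10.50877 → v2 = (0.34391, 0.22705, 1.00000)
Lv2 = (2.70618, 1.60267, 8.65275); divide by 8.65275 → v3 = (0.31275, 0.18522, 1.00000)
Requested entry of v3: 960/5183 = 0.1852

0.1852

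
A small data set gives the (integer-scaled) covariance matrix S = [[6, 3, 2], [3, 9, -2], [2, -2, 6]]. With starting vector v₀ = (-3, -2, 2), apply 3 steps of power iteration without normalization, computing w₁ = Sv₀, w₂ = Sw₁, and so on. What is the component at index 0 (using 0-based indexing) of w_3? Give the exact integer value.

-2071

w1 = Sv₀ = (6·(-3) + 3·(-2) + 2·2; 3·(-3) + 9·(-2) + (-2)·2; 2·(-3) + (-2)·(-2) + 6·2) = (-20, -31, 10)
w2 = Sw1 = (6·(-20) + 3·(-31) + 2·10; 3·(-20) + 9·(-31) + (-2)·10; 2·(-20) + (-2)·(-31) + 6·10) = (-193, -359, 82)
w3 = Sw2 = (-2071, -3974, 824)
The requested component of w3 is -2071.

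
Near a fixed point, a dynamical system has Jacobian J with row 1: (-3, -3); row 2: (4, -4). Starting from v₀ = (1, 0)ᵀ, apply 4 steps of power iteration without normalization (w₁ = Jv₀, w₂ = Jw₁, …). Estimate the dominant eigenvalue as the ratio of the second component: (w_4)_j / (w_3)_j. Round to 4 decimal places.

w1 = Jv₀ = ((-3)·1 + (-3)·0; 4·1 + (-4)·0) = (-3, 4)
w2 = Jw1 = ((-3)·(-3) + (-3)·4; 4·(-3) + (-4)·4) = (-3, -28)
w3 = Jw2 = (93, 100)
w4 = Jw3 = (-579, -28)
Ratio at component: -28 / 100 = -0.2800

λ ≈ -0.2800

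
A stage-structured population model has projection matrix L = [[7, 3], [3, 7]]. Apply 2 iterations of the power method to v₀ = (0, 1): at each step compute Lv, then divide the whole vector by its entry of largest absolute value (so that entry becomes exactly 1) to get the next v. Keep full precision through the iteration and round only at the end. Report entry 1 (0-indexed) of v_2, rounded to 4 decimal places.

1.0000

Lv0 = (3.00000, 7.00000); divide by 7.00000 → v1 = (0.42857, 1.00000)
Lv1 = (6.00000, 8.28571); divide by 8.28571 → v2 = (0.72414, 1.00000)
Requested entry of v2: 58/58 = 1.0000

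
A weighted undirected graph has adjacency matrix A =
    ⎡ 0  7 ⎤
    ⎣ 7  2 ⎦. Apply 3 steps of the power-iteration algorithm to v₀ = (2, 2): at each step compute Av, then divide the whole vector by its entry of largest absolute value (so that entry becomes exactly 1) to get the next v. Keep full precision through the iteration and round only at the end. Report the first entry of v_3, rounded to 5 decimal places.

Av0 = (14.000000, 18.000000); divide by 18.000000 → v1 = (0.777778, 1.000000)
Av1 = (7.000000, 7.444444); divide by 7.444444 → v2 = (0.940299, 1.000000)
Av2 = (7.000000, 8.582090); divide by 8.582090 → v3 = (0.815652, 1.000000)
Requested entry of v3: 938/1150 = 0.81565

0.81565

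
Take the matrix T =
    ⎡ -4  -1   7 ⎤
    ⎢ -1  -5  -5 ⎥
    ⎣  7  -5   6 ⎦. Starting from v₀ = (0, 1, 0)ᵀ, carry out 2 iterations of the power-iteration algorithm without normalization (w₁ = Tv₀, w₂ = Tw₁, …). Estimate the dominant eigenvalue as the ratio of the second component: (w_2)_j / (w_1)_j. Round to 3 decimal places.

λ ≈ -10.200

w1 = Tv₀ = (-1, -5, -5)
w2 = Tw1 = (-26, 51, -12)
Ratio at component: 51 / -5 = -10.200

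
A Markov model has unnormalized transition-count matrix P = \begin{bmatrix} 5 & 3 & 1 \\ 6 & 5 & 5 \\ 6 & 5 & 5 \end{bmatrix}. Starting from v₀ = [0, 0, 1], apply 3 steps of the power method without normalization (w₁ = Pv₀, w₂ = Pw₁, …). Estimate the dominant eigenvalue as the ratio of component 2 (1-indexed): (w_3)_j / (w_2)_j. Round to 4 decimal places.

w1 = Pv₀ = (1, 5, 5)
w2 = Pw1 = (25, 56, 56)
w3 = Pw2 = (349, 710, 710)
Ratio at component: 710 / 56 = 12.6786

12.6786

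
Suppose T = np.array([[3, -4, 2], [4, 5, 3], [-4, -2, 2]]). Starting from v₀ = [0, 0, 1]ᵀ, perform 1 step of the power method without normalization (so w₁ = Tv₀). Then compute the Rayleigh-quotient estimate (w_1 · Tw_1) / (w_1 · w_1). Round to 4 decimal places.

3.7059

w1 = Tv₀ = (3·0 + (-4)·0 + 2·1; 4·0 + 5·0 + 3·1; (-4)·0 + (-2)·0 + 2·1) = (2, 3, 2)
Tw1 = (-2, 29, -10)
w1·Tw1 = 2·(-2) + 3·29 + 2·(-10) = 63; w1·w1 = 2·2 + 3·3 + 2·2 = 17
λ ≈ 63/17 = 3.7059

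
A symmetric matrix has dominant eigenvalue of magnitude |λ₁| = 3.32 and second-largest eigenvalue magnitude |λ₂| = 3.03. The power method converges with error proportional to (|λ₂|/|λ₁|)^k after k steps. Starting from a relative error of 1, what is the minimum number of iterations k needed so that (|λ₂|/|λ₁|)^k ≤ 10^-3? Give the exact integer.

|λ₂/λ₁| = 3.03/3.32 = 0.91265
Need k ≥ ln(10^-3) / ln(0.91265) = -6.9078 / -0.0914 ≈ 75.575
Smallest integer k satisfying the bound: 76

76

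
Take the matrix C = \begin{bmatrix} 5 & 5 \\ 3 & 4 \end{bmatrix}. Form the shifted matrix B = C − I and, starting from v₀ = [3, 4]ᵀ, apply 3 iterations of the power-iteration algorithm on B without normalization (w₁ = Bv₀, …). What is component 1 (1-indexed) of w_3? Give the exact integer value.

1727

B = C − I has rows (4, 5); (3, 3)
w1 = Bv₀ = (4·3 + 5·4; 3·3 + 3·4) = (32, 21)
w2 = Bw1 = (4·32 + 5·21; 3·32 + 3·21) = (233, 159)
w3 = Bw2 = (1727, 1176)
Requested component of w3: 1727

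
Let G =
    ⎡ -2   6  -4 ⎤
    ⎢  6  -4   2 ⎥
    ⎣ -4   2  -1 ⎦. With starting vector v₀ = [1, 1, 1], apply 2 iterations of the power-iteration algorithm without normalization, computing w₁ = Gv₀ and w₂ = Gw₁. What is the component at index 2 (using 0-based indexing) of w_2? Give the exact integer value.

11

w1 = Gv₀ = ((-2)·1 + 6·1 + (-4)·1; 6·1 + (-4)·1 + 2·1; (-4)·1 + 2·1 + (-1)·1) = (0, 4, -3)
w2 = Gw1 = ((-2)·0 + 6·4 + (-4)·(-3); 6·0 + (-4)·4 + 2·(-3); (-4)·0 + 2·4 + (-1)·(-3)) = (36, -22, 11)
The requested component of w2 is 11.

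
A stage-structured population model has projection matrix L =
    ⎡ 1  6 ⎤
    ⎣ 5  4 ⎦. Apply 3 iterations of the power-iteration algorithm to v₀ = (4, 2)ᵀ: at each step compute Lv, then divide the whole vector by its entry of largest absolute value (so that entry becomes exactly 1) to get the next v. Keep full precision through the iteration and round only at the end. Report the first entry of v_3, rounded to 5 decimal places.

Lv0 = (16.000000, 28.000000); divide by 28.000000 → v1 = (0.571429, 1.000000)
Lv1 = (6.571429, 6.857143); divide by 6.857143 → v2 = (0.958333, 1.000000)
Lv2 = (6.958333, 8.791667); divide by 8.791667 → v3 = (0.791469, 1.000000)
Requested entry of v3: 1336/1688 = 0.79147

0.79147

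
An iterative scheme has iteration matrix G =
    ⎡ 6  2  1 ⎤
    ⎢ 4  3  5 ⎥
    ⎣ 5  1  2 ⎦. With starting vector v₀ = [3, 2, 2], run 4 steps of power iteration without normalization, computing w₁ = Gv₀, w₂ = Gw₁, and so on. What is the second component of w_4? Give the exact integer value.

25261

w1 = Gv₀ = (6·3 + 2·2 + 1·2; 4·3 + 3·2 + 5·2; 5·3 + 1·2 + 2·2) = (24, 28, 21)
w2 = Gw1 = (6·24 + 2·28 + 1·21; 4·24 + 3·28 + 5·21; 5·24 + 1·28 + 2·21) = (221, 285, 190)
w3 = Gw2 = (2086, 2689, 1770)
w4 = Gw3 = (19664, 25261, 16659)
The requested component of w4 is 25261.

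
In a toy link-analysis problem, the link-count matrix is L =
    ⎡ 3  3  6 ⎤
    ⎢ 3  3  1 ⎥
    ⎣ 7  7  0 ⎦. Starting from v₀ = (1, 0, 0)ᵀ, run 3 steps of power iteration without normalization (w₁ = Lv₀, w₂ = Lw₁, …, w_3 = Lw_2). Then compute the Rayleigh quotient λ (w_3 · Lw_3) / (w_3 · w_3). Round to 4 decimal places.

10.4030

w1 = Lv₀ = (3·1 + 3·0 + 6·0; 3·1 + 3·0 + 1·0; 7·1 + 7·0 + 0·0) = (3, 3, 7)
w2 = Lw1 = (3·3 + 3·3 + 6·7; 3·3 + 3·3 + 1·7; 7·3 + 7·3 + 0·7) = (60, 25, 42)
w3 = Lw2 = (507, 297, 595)
Lw3 = (5982, 3007, 5628)
w3·Lw3 = 507·5982 + 297·3007 + 595·5628 = 7274613; w3·w3 = 507·507 + 297·297 + 595·595 = 699283
λ ≈ 7274613/699283 = 10.4030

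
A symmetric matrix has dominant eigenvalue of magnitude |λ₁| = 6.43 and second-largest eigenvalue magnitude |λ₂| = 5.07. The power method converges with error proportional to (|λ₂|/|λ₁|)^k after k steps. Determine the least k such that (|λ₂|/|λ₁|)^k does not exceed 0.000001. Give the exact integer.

|λ₂/λ₁| = 5.07/6.43 = 0.78849
Need k ≥ ln(0.000001) / ln(0.78849) = -13.8155 / -0.2376 ≈ 58.138
Smallest integer k satisfying the bound: 59

59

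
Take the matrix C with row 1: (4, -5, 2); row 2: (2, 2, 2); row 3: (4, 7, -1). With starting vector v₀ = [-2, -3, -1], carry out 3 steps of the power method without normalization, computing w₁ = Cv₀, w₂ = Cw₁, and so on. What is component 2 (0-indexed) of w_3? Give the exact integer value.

-358

w1 = Cv₀ = (5, -12, -28)
w2 = Cw1 = (24, -70, -36)
w3 = Cw2 = (374, -164, -358)
The requested component of w3 is -358.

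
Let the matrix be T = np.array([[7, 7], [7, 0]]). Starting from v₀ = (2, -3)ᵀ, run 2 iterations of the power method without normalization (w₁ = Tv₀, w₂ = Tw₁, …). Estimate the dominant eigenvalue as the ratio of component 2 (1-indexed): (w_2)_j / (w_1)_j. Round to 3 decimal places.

w1 = Tv₀ = (-7, 14)
w2 = Tw1 = (49, -49)
Ratio at component: -49 / 14 = -3.500

λ ≈ -3.500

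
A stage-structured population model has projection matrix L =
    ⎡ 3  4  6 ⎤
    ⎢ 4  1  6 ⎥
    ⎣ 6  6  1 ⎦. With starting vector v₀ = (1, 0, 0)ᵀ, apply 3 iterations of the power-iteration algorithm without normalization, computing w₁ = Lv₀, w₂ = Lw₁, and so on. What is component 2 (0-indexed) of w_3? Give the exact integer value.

w1 = Lv₀ = (3, 4, 6)
w2 = Lw1 = (61, 52, 48)
w3 = Lw2 = (679, 584, 726)
The requested component of w3 is 726.

726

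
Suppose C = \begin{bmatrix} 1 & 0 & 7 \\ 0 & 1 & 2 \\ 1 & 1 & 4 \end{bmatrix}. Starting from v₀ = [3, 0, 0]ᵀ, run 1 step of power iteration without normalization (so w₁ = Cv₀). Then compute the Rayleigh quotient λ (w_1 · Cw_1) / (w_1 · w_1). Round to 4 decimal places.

w1 = Cv₀ = (1·3 + 0·0 + 7·0; 0·3 + 1·0 + 2·0; 1·3 + 1·0 + 4·0) = (3, 0, 3)
Cw1 = (24, 6, 15)
w1·Cw1 = 3·24 + 0·6 + 3·15 = 117; w1·w1 = 3·3 + 0·0 + 3·3 = 18
λ ≈ 117/18 = 6.5000

λ ≈ 6.5000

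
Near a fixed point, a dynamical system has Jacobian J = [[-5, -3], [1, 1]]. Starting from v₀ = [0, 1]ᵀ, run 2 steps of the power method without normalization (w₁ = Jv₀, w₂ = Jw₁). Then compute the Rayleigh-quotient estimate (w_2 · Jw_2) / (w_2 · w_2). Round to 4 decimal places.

w1 = Jv₀ = ((-5)·0 + (-3)·1; 1·0 + 1·1) = (-3, 1)
w2 = Jw1 = ((-5)·(-3) + (-3)·1; 1·(-3) + 1·1) = (12, -2)
Jw2 = (-54, 10)
w2·Jw2 = 12·(-54) + (-2)·10 = -668; w2·w2 = 12·12 + (-2)·(-2) = 148
λ ≈ -668/148 = -4.5135

λ ≈ -4.5135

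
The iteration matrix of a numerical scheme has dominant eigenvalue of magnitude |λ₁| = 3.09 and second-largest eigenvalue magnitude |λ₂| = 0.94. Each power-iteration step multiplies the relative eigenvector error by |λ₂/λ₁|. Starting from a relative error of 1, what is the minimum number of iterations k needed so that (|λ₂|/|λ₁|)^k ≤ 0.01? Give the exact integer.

4

|λ₂/λ₁| = 0.94/3.09 = 0.30421
Need k ≥ ln(0.01) / ln(0.30421) = -4.6052 / -1.1900 ≈ 3.870
Smallest integer k satisfying the bound: 4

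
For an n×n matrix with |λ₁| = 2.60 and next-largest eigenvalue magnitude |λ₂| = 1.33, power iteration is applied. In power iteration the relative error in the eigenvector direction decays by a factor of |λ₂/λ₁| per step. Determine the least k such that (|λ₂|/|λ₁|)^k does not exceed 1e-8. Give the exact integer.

28

|λ₂/λ₁| = 1.33/2.60 = 0.51154
Need k ≥ ln(1e-8) / ln(0.51154) = -18.4207 / -0.6703 ≈ 27.480
Smallest integer k satisfying the bound: 28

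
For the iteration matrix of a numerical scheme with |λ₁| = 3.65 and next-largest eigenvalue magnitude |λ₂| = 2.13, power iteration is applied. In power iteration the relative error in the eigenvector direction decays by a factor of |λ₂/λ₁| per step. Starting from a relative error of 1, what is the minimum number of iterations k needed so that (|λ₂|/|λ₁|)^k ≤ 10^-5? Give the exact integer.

|λ₂/λ₁| = 2.13/3.65 = 0.58356
Need k ≥ ln(10^-5) / ln(0.58356) = -11.5129 / -0.5386 ≈ 21.375
Smallest integer k satisfying the bound: 22

22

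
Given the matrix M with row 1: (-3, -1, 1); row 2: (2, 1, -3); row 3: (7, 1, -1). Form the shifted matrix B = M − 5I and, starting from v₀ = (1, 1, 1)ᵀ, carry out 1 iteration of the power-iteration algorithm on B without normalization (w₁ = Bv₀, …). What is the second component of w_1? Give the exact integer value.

-5

B = M − 5I has rows (-8, -1, 1); (2, -4, -3); (7, 1, -6)
w1 = Bv₀ = (-8, -5, 2)
Requested component of w1: -5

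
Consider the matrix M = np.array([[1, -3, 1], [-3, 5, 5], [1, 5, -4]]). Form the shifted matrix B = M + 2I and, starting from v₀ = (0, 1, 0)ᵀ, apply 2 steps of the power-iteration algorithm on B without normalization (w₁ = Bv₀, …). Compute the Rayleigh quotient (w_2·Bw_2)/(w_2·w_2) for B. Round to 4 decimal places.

B = M + 2I has rows (3, -3, 1); (-3, 7, 5); (1, 5, -2)
w1 = Bv₀ = (-3, 7, 5)
w2 = Bw1 = (-25, 83, 22)
Bw2 = (-302, 766, 346)
w2·Bw2 = 78740; w2·w2 = 7998; μ ≈ 78740/7998 = 9.8450

9.8450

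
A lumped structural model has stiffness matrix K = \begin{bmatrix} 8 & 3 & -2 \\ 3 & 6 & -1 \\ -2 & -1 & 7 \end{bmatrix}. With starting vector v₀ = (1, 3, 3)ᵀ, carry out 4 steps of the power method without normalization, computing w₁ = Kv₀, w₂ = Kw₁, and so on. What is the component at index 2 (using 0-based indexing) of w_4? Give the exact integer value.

w1 = Kv₀ = (8·1 + 3·3 + (-2)·3; 3·1 + 6·3 + (-1)·3; (-2)·1 + (-1)·3 + 7·3) = (11, 18, 16)
w2 = Kw1 = (8·11 + 3·18 + (-2)·16; 3·11 + 6·18 + (-1)·16; (-2)·11 + (-1)·18 + 7·16) = (110, 125, 72)
w3 = Kw2 = (1111, 1008, 159)
w4 = Kw3 = (11594, 9222, -2117)
The requested component of w4 is -2117.

-2117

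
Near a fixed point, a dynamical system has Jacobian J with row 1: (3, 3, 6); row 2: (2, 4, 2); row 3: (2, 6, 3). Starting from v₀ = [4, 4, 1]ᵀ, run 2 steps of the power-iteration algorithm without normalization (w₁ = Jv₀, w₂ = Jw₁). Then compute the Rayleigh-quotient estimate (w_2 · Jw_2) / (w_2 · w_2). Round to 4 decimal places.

λ ≈ 9.8798

w1 = Jv₀ = (30, 26, 35)
w2 = Jw1 = (378, 234, 321)
Jw2 = (3762, 2334, 3123)
w2·Jw2 = 378·3762 + 234·2334 + 321·3123 = 2970675; w2·w2 = 378·378 + 234·234 + 321·321 = 300681
λ ≈ 2970675/300681 = 9.8798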